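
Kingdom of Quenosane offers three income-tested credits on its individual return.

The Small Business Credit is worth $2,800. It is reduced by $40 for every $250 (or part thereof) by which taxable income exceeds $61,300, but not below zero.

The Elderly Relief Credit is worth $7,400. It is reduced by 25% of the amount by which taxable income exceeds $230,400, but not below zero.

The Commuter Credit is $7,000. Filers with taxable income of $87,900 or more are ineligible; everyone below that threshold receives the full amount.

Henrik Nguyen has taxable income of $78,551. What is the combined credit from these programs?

$14,400

Small Business Credit: income exceeds $61,300 by $17,251 → 70 increments × $40 = $2,800 ≥ base, so the credit is $0.
Elderly Relief Credit: $78,551 is at or below the $230,400 threshold, so the full $7,400 applies.
Commuter Credit: $78,551 is below the $87,900 cutoff, so the full $7,000 applies.
Total: $0 + $7,400 + $7,000 = $14,400.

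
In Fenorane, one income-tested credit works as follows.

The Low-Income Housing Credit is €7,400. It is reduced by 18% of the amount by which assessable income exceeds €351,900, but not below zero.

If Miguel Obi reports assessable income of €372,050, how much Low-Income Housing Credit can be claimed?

€3,773

Low-Income Housing Credit: 18% of the €20,150 excess over €351,900 is €3,627; credit = €7,400 − €3,627 = €3,773.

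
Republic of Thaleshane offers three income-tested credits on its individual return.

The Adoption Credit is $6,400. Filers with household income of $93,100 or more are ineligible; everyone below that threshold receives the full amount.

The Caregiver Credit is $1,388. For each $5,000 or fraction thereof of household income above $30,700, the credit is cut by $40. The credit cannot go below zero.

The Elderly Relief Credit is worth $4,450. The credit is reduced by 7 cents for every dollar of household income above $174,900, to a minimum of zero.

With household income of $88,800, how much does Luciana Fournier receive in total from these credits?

$11,758

Adoption Credit: $88,800 is below the $93,100 cutoff, so the full $6,400 applies.
Caregiver Credit: income exceeds $30,700 by $58,100, which is 12 full-or-partial $5,000 increments; reduction = 12 × $40 = $480, leaving $908.
Elderly Relief Credit: $88,800 is at or below the $174,900 threshold, so the full $4,450 applies.
Total: $6,400 + $908 + $4,450 = $11,758.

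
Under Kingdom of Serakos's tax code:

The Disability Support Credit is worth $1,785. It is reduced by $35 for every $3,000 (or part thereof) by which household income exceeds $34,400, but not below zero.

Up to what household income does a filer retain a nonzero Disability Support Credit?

$184,400

After 50 increments the reduction is 50 × $35 = $1,750, leaving $35; one more increment wipes it out. Increment 50 ends at excess 50 × $3,000 = $150,000, so the highest qualifying income is $34,400 + $150,000 = $184,400.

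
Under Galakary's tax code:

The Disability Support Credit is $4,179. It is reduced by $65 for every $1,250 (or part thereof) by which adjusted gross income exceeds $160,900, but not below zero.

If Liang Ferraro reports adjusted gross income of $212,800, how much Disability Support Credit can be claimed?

$1,449

Disability Support Credit: income exceeds $160,900 by $51,900, which is 42 full-or-partial $1,250 increments; reduction = 42 × $65 = $2,730, leaving $1,449.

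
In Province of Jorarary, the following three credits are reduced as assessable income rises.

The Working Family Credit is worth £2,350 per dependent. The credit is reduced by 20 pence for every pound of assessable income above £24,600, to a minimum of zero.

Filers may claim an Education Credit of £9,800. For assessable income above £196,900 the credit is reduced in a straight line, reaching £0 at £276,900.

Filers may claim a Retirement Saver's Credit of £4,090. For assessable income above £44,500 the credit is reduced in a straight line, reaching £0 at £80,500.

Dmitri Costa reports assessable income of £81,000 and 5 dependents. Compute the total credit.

£10,270

Working Family Credit: base = 5 × £2,350 = £11,750. 20% of the £56,400 excess over £24,600 is £11,280; credit = £11,750 − £11,280 = £470.
Education Credit: £81,000 is at or below the £196,900 threshold, so the full £9,800 applies.
Retirement Saver's Credit: £81,000 is at or above £80,500, so the credit is £0.
Total: £470 + £9,800 + £0 = £10,270.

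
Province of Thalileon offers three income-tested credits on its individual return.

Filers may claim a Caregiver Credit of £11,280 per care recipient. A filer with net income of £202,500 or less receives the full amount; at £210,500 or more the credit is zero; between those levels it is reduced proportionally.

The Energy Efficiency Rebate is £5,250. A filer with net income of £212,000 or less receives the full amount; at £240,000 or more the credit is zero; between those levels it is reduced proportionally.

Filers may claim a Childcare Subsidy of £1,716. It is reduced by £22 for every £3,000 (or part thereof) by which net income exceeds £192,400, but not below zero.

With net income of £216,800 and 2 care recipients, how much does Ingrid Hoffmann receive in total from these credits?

£5,868

Caregiver Credit: base = 2 × £11,280 = £22,560. £216,800 is at or above £210,500, so the credit is £0.
Energy Efficiency Rebate: £216,800 is £4,800 into a £28,000 phase-out range, leaving 23,200/28,000 of the credit: £5,250 × 23,200/28,000 = £4,350.
Childcare Subsidy: income exceeds £192,400 by £24,400, which is 9 full-or-partial £3,000 increments; reduction = 9 × £22 = £198, leaving £1,518.
Total: £0 + £4,350 + £1,518 = £5,868.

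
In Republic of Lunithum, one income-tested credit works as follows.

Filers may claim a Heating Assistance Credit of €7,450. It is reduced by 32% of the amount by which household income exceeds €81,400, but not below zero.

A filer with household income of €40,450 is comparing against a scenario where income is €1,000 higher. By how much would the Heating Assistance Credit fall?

At €40,450 — €40,450 is at or below the €81,400 threshold, so the full €7,450 applies.
At €41,450 — €41,450 is at or below the €81,400 threshold, so the full €7,450 applies.
Lost: €7,450 − €7,450 = €0.

€0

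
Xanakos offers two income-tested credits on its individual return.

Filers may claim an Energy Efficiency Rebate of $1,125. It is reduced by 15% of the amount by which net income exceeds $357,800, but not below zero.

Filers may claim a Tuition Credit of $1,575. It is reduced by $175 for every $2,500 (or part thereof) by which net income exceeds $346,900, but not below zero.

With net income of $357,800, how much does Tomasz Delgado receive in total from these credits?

$1,825

Energy Efficiency Rebate: $357,800 is at or below the $357,800 threshold, so the full $1,125 applies.
Tuition Credit: income exceeds $346,900 by $10,900, which is 5 full-or-partial $2,500 increments; reduction = 5 × $175 = $875, leaving $700.
Total: $1,125 + $700 = $1,825.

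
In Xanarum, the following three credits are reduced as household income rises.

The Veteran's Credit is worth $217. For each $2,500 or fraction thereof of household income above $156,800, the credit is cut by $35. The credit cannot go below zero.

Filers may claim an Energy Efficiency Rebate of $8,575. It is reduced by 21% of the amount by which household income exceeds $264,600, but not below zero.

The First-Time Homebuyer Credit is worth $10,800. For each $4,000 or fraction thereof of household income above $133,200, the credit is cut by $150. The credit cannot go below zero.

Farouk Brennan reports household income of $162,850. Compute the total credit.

Veteran's Credit: income exceeds $156,800 by $6,050, which is 3 full-or-partial $2,500 increments; reduction = 3 × $35 = $105, leaving $112.
Energy Efficiency Rebate: $162,850 is at or below the $264,600 threshold, so the full $8,575 applies.
First-Time Homebuyer Credit: income exceeds $133,200 by $29,650, which is 8 full-or-partial $4,000 increments; reduction = 8 × $150 = $1,200, leaving $9,600.
Total: $112 + $8,575 + $9,600 = $18,287.

$18,287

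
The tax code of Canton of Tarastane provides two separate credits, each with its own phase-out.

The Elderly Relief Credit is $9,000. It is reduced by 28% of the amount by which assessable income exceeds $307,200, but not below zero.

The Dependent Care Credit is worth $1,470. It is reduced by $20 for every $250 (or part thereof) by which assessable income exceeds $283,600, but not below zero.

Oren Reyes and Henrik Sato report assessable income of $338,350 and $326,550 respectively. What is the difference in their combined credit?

$3,304

Oren ($338,350): Elderly Relief Credit: 28% of the $31,150 excess over $307,200 is $8,722; credit = $9,000 − $8,722 = $278. Dependent Care Credit: income exceeds $283,600 by $54,750 → 219 increments × $20 = $4,380 ≥ base, so the credit is $0. total $278 + $0 = $278
Henrik ($326,550): Elderly Relief Credit: 28% of the $19,350 excess over $307,200 is $5,418; credit = $9,000 − $5,418 = $3,582. Dependent Care Credit: income exceeds $283,600 by $42,950 → 172 increments × $20 = $3,440 ≥ base, so the credit is $0. total $3,582 + $0 = $3,582
Difference: |$278 − $3,582| = $3,304.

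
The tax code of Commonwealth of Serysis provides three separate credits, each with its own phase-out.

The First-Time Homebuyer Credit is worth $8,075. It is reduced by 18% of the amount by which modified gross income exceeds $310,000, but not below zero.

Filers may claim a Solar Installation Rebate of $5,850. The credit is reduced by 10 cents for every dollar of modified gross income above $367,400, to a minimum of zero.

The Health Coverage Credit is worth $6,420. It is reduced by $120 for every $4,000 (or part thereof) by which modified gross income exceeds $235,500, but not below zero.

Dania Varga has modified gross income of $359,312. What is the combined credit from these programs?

First-Time Homebuyer Credit: 18% of the $49,312 excess over $310,000 is $8,876.16 ≥ base, so the credit is $0.
Solar Installation Rebate: $359,312 is at or below the $367,400 threshold, so the full $5,850 applies.
Health Coverage Credit: income exceeds $235,500 by $123,812, which is 31 full-or-partial $4,000 increments; reduction = 31 × $120 = $3,720, leaving $2,700.
Total: $0 + $5,850 + $2,700 = $8,550.

$8,550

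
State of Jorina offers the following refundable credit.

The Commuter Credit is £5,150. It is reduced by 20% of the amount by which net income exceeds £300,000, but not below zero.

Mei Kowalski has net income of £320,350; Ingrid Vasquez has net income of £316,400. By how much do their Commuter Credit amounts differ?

£790

Mei (£320,350): Commuter Credit: 20% of the £20,350 excess over £300,000 is £4,070; credit = £5,150 − £4,070 = £1,080.
Ingrid (£316,400): Commuter Credit: 20% of the £16,400 excess over £300,000 is £3,280; credit = £5,150 − £3,280 = £1,870.
Difference: |£1,080 − £1,870| = £790.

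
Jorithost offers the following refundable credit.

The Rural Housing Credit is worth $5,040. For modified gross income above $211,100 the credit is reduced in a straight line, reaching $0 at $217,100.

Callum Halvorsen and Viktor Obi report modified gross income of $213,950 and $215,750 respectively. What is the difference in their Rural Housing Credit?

$1,512

Callum ($213,950): Rural Housing Credit: $213,950 is $2,850 into a $6,000 phase-out range, leaving 3,150/6,000 of the credit: $5,040 × 3,150/6,000 = $2,646.
Viktor ($215,750): Rural Housing Credit: $215,750 is $4,650 into a $6,000 phase-out range, leaving 1,350/6,000 of the credit: $5,040 × 1,350/6,000 = $1,134.
Difference: |$2,646 − $1,134| = $1,512.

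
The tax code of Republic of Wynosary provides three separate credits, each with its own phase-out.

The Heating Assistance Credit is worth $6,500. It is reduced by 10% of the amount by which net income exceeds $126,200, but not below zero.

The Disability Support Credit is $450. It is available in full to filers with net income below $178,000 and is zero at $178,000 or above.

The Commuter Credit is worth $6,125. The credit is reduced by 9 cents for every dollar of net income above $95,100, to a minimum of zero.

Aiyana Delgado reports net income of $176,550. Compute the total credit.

$1,915

Heating Assistance Credit: 10% of the $50,350 excess over $126,200 is $5,035; credit = $6,500 − $5,035 = $1,465.
Disability Support Credit: $176,550 is below the $178,000 cutoff, so the full $450 applies.
Commuter Credit: 9% of the $81,450 excess over $95,100 is $7,330.50 ≥ base, so the credit is $0.
Total: $1,465 + $450 + $0 = $1,915.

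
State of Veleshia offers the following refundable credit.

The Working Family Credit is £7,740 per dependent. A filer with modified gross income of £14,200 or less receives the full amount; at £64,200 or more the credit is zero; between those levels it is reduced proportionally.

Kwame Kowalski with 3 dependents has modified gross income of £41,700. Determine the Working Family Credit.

Working Family Credit: base = 3 × £7,740 = £23,220. £41,700 is £27,500 into a £50,000 phase-out range, leaving 22,500/50,000 of the credit: £23,220 × 22,500/50,000 = £10,449.

£10,449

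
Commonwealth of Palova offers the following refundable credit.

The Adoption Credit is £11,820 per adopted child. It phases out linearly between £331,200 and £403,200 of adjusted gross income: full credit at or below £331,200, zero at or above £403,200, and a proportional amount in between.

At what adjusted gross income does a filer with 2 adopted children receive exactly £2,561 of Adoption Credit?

Full credit = 2 × £11,820 = £23,640.
£2,561 is 2,561/23,640 of the full £23,640, so 21,079/23,640 of the £72,000 range has been used: income = £331,200 + £72,000 × 21,079/23,640 = £395,400.

£395,400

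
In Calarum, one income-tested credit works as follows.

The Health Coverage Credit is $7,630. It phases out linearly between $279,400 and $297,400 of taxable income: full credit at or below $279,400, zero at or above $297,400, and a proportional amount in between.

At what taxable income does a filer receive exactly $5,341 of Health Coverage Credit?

$5,341 is 5,341/7,630 of the full $7,630, so 2,289/7,630 of the $18,000 range has been used: income = $279,400 + $18,000 × 2,289/7,630 = $284,800.

$284,800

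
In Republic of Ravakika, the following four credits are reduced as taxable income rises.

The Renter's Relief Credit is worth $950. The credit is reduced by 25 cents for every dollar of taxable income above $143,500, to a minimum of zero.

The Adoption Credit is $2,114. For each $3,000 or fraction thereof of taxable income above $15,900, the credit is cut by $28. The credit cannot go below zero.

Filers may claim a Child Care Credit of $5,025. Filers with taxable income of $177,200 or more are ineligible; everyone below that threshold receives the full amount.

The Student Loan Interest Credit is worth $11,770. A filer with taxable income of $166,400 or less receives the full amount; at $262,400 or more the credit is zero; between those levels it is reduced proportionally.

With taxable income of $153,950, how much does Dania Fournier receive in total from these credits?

Renter's Relief Credit: 25% of the $10,450 excess over $143,500 is $2,612.50 ≥ base, so the credit is $0.
Adoption Credit: income exceeds $15,900 by $138,050, which is 47 full-or-partial $3,000 increments; reduction = 47 × $28 = $1,316, leaving $798.
Child Care Credit: $153,950 is below the $177,200 cutoff, so the full $5,025 applies.
Student Loan Interest Credit: $153,950 is at or below the $166,400 threshold, so the full $11,770 applies.
Total: $0 + $798 + $5,025 + $11,770 = $17,593.

$17,593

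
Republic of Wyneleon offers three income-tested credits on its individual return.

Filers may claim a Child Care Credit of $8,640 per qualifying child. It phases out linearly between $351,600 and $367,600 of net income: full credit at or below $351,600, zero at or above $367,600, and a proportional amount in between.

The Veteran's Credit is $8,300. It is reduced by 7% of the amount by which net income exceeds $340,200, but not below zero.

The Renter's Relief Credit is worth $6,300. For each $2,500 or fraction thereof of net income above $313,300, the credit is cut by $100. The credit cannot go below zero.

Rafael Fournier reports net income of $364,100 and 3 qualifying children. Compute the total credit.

$16,497

Child Care Credit: base = 3 × $8,640 = $25,920. $364,100 is $12,500 into a $16,000 phase-out range, leaving 3,500/16,000 of the credit: $25,920 × 3,500/16,000 = $5,670.
Veteran's Credit: 7% of the $23,900 excess over $340,200 is $1,673; credit = $8,300 − $1,673 = $6,627.
Renter's Relief Credit: income exceeds $313,300 by $50,800, which is 21 full-or-partial $2,500 increments; reduction = 21 × $100 = $2,100, leaving $4,200.
Total: $5,670 + $6,627 + $4,200 = $16,497.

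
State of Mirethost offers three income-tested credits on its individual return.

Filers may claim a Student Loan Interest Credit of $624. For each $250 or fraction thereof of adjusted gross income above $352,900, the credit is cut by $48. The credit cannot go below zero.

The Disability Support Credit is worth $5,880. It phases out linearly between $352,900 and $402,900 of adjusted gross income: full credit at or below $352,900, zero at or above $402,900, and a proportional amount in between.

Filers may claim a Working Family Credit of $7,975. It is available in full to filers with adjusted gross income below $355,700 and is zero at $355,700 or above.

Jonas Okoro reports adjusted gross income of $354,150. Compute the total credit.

Student Loan Interest Credit: income exceeds $352,900 by $1,250, which is 5 full-or-partial $250 increments; reduction = 5 × $48 = $240, leaving $384.
Disability Support Credit: $354,150 is $1,250 into a $50,000 phase-out range, leaving 48,750/50,000 of the credit: $5,880 × 48,750/50,000 = $5,733.
Working Family Credit: $354,150 is below the $355,700 cutoff, so the full $7,975 applies.
Total: $384 + $5,733 + $7,975 = $14,092.

$14,092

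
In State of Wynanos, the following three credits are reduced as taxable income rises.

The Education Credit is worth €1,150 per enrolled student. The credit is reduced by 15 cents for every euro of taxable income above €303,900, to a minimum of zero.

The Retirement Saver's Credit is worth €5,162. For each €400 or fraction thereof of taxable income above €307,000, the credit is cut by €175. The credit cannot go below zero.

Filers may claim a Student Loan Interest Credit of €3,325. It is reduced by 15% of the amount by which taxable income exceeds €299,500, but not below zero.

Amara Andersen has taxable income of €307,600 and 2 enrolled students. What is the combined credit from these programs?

Education Credit: base = 2 × €1,150 = €2,300. 15% of the €3,700 excess over €303,900 is €555; credit = €2,300 − €555 = €1,745.
Retirement Saver's Credit: income exceeds €307,000 by €600, which is 2 full-or-partial €400 increments; reduction = 2 × €175 = €350, leaving €4,812.
Student Loan Interest Credit: 15% of the €8,100 excess over €299,500 is €1,215; credit = €3,325 − €1,215 = €2,110.
Total: €1,745 + €4,812 + €2,110 = €8,667.

€8,667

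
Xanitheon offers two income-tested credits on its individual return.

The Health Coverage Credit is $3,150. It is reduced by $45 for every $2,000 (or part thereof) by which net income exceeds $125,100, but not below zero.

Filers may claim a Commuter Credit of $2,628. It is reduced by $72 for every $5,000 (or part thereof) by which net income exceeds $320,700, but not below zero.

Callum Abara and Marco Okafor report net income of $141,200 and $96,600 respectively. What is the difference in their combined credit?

$405

Callum ($141,200): Health Coverage Credit: income exceeds $125,100 by $16,100, which is 9 full-or-partial $2,000 increments; reduction = 9 × $45 = $405, leaving $2,745. Commuter Credit: $141,200 is at or below the $320,700 threshold, so the full $2,628 applies. total $2,745 + $2,628 = $5,373
Marco ($96,600): Health Coverage Credit: $96,600 is at or below the $125,100 threshold, so the full $3,150 applies. Commuter Credit: $96,600 is at or below the $320,700 threshold, so the full $2,628 applies. total $3,150 + $2,628 = $5,778
Difference: |$5,373 − $5,778| = $405.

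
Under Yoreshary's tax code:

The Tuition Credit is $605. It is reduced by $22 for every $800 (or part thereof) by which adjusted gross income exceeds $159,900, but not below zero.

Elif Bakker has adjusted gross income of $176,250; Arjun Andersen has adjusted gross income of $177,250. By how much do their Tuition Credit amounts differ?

$22

Elif ($176,250): Tuition Credit: income exceeds $159,900 by $16,350, which is 21 full-or-partial $800 increments; reduction = 21 × $22 = $462, leaving $143.
Arjun ($177,250): Tuition Credit: income exceeds $159,900 by $17,350, which is 22 full-or-partial $800 increments; reduction = 22 × $22 = $484, leaving $121.
Difference: |$143 − $121| = $22.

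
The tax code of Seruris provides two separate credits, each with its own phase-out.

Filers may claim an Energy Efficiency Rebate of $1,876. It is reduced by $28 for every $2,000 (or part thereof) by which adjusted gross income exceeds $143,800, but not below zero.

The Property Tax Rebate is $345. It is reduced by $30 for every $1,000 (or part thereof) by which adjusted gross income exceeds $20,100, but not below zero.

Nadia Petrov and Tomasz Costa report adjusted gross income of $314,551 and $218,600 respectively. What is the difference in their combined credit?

$812

Nadia ($314,551): Energy Efficiency Rebate: income exceeds $143,800 by $170,751 → 86 increments × $28 = $2,408 ≥ base, so the credit is $0. Property Tax Rebate: income exceeds $20,100 by $294,451 → 295 increments × $30 = $8,850 ≥ base, so the credit is $0. total $0 + $0 = $0
Tomasz ($218,600): Energy Efficiency Rebate: income exceeds $143,800 by $74,800, which is 38 full-or-partial $2,000 increments; reduction = 38 × $28 = $1,064, leaving $812. Property Tax Rebate: income exceeds $20,100 by $198,500 → 199 increments × $30 = $5,970 ≥ base, so the credit is $0. total $812 + $0 = $812
Difference: |$0 − $812| = $812.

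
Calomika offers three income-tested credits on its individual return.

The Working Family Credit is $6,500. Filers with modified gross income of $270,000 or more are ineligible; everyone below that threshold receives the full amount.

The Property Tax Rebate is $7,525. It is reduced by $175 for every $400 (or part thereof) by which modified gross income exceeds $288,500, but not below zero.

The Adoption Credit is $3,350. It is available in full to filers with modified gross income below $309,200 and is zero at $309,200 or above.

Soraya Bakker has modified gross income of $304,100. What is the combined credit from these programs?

Working Family Credit: $304,100 meets or exceeds the $270,000 cutoff, so the credit is $0.
Property Tax Rebate: income exceeds $288,500 by $15,600, which is 39 full-or-partial $400 increments; reduction = 39 × $175 = $6,825, leaving $700.
Adoption Credit: $304,100 is below the $309,200 cutoff, so the full $3,350 applies.
Total: $0 + $700 + $3,350 = $4,050.

$4,050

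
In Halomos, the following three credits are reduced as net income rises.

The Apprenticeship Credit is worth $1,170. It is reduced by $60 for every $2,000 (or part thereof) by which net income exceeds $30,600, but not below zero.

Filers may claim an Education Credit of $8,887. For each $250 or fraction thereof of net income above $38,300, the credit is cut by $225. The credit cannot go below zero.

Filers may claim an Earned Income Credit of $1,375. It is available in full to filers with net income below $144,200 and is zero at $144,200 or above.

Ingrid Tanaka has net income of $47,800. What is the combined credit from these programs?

Apprenticeship Credit: income exceeds $30,600 by $17,200, which is 9 full-or-partial $2,000 increments; reduction = 9 × $60 = $540, leaving $630.
Education Credit: income exceeds $38,300 by $9,500, which is 38 full-or-partial $250 increments; reduction = 38 × $225 = $8,550, leaving $337.
Earned Income Credit: $47,800 is below the $144,200 cutoff, so the full $1,375 applies.
Total: $630 + $337 + $1,375 = $2,342.

$2,342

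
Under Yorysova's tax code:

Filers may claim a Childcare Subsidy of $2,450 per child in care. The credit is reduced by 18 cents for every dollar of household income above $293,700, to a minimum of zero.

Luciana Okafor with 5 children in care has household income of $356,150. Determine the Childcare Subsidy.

Childcare Subsidy: base = 5 × $2,450 = $12,250. 18% of the $62,450 excess over $293,700 is $11,241; credit = $12,250 − $11,241 = $1,009.

$1,009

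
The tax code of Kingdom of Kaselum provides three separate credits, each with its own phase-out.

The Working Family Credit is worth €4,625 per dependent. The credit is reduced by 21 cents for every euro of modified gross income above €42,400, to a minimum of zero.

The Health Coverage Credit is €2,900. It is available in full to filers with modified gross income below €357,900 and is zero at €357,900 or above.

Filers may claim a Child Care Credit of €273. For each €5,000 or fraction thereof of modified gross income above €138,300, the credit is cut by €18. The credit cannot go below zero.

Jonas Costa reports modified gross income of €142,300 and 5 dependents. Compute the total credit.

€5,301

Working Family Credit: base = 5 × €4,625 = €23,125. 21% of the €99,900 excess over €42,400 is €20,979; credit = €23,125 − €20,979 = €2,146.
Health Coverage Credit: €142,300 is below the €357,900 cutoff, so the full €2,900 applies.
Child Care Credit: income exceeds €138,300 by €4,000, which is 1 full-or-partial €5,000 increment; reduction = 1 × €18 = €18, leaving €255.
Total: €2,146 + €2,900 + €255 = €5,301.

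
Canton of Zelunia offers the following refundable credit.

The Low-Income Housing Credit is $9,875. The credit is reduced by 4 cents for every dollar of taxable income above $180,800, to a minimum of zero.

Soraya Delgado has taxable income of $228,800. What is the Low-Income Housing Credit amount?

$7,955

Low-Income Housing Credit: 4% of the $48,000 excess over $180,800 is $1,920; credit = $9,875 − $1,920 = $7,955.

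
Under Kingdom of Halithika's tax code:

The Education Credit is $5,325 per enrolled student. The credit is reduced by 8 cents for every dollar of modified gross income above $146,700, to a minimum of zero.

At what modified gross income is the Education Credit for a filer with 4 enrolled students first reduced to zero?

$412,950

Full credit = 4 × $5,325 = $21,300.
The credit falls by 8% of each dollar above $146,700, so it reaches zero when the excess is $21,300 / 8% = $266,250: income = $146,700 + $266,250 = $412,950.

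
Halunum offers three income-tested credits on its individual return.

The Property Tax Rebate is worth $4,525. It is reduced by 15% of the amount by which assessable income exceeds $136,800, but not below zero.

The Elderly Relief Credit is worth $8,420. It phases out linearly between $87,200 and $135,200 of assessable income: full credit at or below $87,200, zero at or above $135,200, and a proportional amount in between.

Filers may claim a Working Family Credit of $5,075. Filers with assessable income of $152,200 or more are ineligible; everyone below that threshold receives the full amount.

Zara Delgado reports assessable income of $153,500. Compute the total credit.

Property Tax Rebate: 15% of the $16,700 excess over $136,800 is $2,505; credit = $4,525 − $2,505 = $2,020.
Elderly Relief Credit: $153,500 is at or above $135,200, so the credit is $0.
Working Family Credit: $153,500 meets or exceeds the $152,200 cutoff, so the credit is $0.
Total: $2,020 + $0 + $0 = $2,020.

$2,020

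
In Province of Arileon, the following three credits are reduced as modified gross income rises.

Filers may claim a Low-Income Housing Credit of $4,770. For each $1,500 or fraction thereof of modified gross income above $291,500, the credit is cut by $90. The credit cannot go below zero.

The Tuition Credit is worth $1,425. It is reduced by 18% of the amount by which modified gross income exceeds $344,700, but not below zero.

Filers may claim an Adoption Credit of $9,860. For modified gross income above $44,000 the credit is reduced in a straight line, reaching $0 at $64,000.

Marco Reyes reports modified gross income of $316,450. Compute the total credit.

$4,665

Low-Income Housing Credit: income exceeds $291,500 by $24,950, which is 17 full-or-partial $1,500 increments; reduction = 17 × $90 = $1,530, leaving $3,240.
Tuition Credit: $316,450 is at or below the $344,700 threshold, so the full $1,425 applies.
Adoption Credit: $316,450 is at or above $64,000, so the credit is $0.
Total: $3,240 + $1,425 + $0 = $4,665.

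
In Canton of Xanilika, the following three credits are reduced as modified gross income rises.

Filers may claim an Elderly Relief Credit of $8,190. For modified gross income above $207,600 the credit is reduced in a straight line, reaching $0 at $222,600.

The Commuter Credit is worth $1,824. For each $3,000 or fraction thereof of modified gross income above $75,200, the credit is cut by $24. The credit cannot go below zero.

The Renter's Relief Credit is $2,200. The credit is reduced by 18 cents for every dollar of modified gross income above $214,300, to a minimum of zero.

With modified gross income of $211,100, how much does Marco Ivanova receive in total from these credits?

Elderly Relief Credit: $211,100 is $3,500 into a $15,000 phase-out range, leaving 11,500/15,000 of the credit: $8,190 × 11,500/15,000 = $6,279.
Commuter Credit: income exceeds $75,200 by $135,900, which is 46 full-or-partial $3,000 increments; reduction = 46 × $24 = $1,104, leaving $720.
Renter's Relief Credit: $211,100 is at or below the $214,300 threshold, so the full $2,200 applies.
Total: $6,279 + $720 + $2,200 = $9,199.

$9,199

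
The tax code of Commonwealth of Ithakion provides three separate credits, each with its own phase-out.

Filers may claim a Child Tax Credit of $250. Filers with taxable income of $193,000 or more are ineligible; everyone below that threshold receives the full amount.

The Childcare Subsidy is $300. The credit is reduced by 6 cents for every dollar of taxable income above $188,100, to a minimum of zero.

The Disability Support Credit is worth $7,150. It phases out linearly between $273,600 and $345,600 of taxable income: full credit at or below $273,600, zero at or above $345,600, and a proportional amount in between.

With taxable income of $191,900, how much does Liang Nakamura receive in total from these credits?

Child Tax Credit: $191,900 is below the $193,000 cutoff, so the full $250 applies.
Childcare Subsidy: 6% of the $3,800 excess over $188,100 is $228; credit = $300 − $228 = $72.
Disability Support Credit: $191,900 is at or below the $273,600 threshold, so the full $7,150 applies.
Total: $250 + $72 + $7,150 = $7,472.

$7,472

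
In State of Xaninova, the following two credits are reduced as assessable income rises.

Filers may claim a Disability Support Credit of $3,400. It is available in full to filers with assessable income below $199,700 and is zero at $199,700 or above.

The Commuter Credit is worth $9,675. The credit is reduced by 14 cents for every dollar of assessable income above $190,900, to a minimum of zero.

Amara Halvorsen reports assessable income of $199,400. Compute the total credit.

$11,885

Disability Support Credit: $199,400 is below the $199,700 cutoff, so the full $3,400 applies.
Commuter Credit: 14% of the $8,500 excess over $190,900 is $1,190; credit = $9,675 − $1,190 = $8,485.
Total: $3,400 + $8,485 = $11,885.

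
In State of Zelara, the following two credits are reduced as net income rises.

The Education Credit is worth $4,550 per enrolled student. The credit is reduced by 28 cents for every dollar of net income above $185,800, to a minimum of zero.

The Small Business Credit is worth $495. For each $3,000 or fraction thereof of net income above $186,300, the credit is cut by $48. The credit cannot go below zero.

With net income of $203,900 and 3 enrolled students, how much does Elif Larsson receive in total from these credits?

$8,789

Education Credit: base = 3 × $4,550 = $13,650. 28% of the $18,100 excess over $185,800 is $5,068; credit = $13,650 − $5,068 = $8,582.
Small Business Credit: income exceeds $186,300 by $17,600, which is 6 full-or-partial $3,000 increments; reduction = 6 × $48 = $288, leaving $207.
Total: $8,582 + $207 = $8,789.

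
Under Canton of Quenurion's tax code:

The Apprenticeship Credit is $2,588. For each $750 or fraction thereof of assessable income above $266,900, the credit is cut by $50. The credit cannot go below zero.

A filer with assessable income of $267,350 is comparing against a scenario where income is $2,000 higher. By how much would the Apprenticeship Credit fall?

$150

At $267,350 — income exceeds $266,900 by $450, which is 1 full-or-partial $750 increment; reduction = 1 × $50 = $50, leaving $2,538.
At $269,350 — income exceeds $266,900 by $2,450, which is 4 full-or-partial $750 increments; reduction = 4 × $50 = $200, leaving $2,388.
Lost: $2,538 − $2,388 = $150.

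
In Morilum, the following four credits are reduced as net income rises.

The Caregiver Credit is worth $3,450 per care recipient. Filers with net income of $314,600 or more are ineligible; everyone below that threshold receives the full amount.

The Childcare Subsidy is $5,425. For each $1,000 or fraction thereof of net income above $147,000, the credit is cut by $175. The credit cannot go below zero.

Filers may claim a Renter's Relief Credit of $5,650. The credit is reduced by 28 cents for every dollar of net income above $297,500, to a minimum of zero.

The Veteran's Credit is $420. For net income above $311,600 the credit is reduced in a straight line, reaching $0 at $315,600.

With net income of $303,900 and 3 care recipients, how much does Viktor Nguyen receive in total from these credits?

Caregiver Credit: base = 3 × $3,450 = $10,350. $303,900 is below the $314,600 cutoff, so the full $10,350 applies.
Childcare Subsidy: income exceeds $147,000 by $156,900 → 157 increments × $175 = $27,475 ≥ base, so the credit is $0.
Renter's Relief Credit: 28% of the $6,400 excess over $297,500 is $1,792; credit = $5,650 − $1,792 = $3,858.
Veteran's Credit: $303,900 is at or below the $311,600 threshold, so the full $420 applies.
Total: $10,350 + $0 + $3,858 + $420 = $14,628.

$14,628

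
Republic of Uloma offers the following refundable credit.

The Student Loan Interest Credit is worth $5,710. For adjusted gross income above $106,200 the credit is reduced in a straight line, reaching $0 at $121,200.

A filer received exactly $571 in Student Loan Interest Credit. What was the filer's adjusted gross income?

$571 is 571/5,710 of the full $5,710, so 5,139/5,710 of the $15,000 range has been used: income = $106,200 + $15,000 × 5,139/5,710 = $119,700.

$119,700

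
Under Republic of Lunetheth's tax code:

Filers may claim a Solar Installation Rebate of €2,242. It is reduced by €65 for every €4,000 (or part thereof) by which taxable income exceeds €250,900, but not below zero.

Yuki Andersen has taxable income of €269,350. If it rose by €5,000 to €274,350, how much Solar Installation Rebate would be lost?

€65

At €269,350 — income exceeds €250,900 by €18,450, which is 5 full-or-partial €4,000 increments; reduction = 5 × €65 = €325, leaving €1,917.
At €274,350 — income exceeds €250,900 by €23,450, which is 6 full-or-partial €4,000 increments; reduction = 6 × €65 = €390, leaving €1,852.
Lost: €1,917 − €1,852 = €65.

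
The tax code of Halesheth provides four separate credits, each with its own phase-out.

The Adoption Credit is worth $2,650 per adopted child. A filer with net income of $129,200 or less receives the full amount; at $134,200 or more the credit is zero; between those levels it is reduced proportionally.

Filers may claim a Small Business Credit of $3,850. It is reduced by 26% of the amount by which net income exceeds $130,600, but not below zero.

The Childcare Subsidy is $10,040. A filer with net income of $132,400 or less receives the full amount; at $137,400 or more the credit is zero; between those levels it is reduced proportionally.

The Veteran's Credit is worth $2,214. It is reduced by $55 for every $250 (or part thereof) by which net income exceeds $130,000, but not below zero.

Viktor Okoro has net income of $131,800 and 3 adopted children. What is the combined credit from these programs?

$19,168

Adoption Credit: base = 3 × $2,650 = $7,950. $131,800 is $2,600 into a $5,000 phase-out range, leaving 2,400/5,000 of the credit: $7,950 × 2,400/5,000 = $3,816.
Small Business Credit: 26% of the $1,200 excess over $130,600 is $312; credit = $3,850 − $312 = $3,538.
Childcare Subsidy: $131,800 is at or below the $132,400 threshold, so the full $10,040 applies.
Veteran's Credit: income exceeds $130,000 by $1,800, which is 8 full-or-partial $250 increments; reduction = 8 × $55 = $440, leaving $1,774.
Total: $3,816 + $3,538 + $10,040 + $1,774 = $19,168.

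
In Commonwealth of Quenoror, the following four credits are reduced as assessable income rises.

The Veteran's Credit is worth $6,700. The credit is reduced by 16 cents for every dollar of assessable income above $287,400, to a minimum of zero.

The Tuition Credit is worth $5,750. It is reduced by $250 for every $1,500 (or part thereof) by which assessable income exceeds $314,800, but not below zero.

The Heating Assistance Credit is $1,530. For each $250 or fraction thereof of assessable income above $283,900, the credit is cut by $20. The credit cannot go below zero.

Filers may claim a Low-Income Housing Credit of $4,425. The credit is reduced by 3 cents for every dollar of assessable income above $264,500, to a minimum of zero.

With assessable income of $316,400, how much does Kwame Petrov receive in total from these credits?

Veteran's Credit: 16% of the $29,000 excess over $287,400 is $4,640; credit = $6,700 − $4,640 = $2,060.
Tuition Credit: income exceeds $314,800 by $1,600, which is 2 full-or-partial $1,500 increments; reduction = 2 × $250 = $500, leaving $5,250.
Heating Assistance Credit: income exceeds $283,900 by $32,500 → 130 increments × $20 = $2,600 ≥ base, so the credit is $0.
Low-Income Housing Credit: 3% of the $51,900 excess over $264,500 is $1,557; credit = $4,425 − $1,557 = $2,868.
Total: $2,060 + $5,250 + $0 + $2,868 = $10,178.

$10,178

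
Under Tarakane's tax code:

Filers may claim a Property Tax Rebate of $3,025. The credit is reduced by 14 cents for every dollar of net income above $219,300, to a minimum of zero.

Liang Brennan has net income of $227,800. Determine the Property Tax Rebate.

Property Tax Rebate: 14% of the $8,500 excess over $219,300 is $1,190; credit = $3,025 − $1,190 = $1,835.

$1,835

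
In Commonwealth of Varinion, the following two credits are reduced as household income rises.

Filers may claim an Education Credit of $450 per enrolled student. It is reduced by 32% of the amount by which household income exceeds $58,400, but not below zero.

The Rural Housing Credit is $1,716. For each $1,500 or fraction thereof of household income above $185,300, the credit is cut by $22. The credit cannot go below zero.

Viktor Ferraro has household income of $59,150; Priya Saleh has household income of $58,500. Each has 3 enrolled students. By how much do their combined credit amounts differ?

Viktor ($59,150): Education Credit: base = 3 × $450 = $1,350. 32% of the $750 excess over $58,400 is $240; credit = $1,350 − $240 = $1,110. Rural Housing Credit: $59,150 is at or below the $185,300 threshold, so the full $1,716 applies. total $1,110 + $1,716 = $2,826
Priya ($58,500): Education Credit: base = 3 × $450 = $1,350. 32% of the $100 excess over $58,400 is $32; credit = $1,350 − $32 = $1,318. Rural Housing Credit: $58,500 is at or below the $185,300 threshold, so the full $1,716 applies. total $1,318 + $1,716 = $3,034
Difference: |$2,826 − $3,034| = $208.

$208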